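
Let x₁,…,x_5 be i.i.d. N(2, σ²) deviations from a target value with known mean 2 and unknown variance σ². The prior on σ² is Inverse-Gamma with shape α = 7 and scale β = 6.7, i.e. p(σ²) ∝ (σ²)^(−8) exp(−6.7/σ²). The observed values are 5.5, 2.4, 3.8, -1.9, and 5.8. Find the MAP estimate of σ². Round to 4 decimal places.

σ̂²_MAP = 2.7952

Sum of squared deviations about the known mean: SS = (5.5−2)² + (2.4−2)² + (3.8−2)² + (-1.9−2)² + (5.8−2)² = 45.3.
The Normal likelihood contributes (σ²)^(−n/2) exp(−SS/(2σ²)), so the posterior is Inverse-Gamma(α + n/2, β + SS/2) = Inverse-Gamma(9.5, 29.35).
The mode of Inverse-Gamma(a, b) is b/(a+1) = 29.35/10.5 ≈ 2.7952.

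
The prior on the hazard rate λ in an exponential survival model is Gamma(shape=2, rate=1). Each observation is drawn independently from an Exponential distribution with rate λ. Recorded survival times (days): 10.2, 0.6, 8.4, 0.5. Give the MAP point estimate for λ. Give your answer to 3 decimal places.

λ̂_MAP = 0.242

The Exponential(rate=λ) likelihood is ∝ λ^n e^(−λΣtᵢ). Here n = 4 and Σtᵢ = 10.2 + 0.6 + 8.4 + 0.5 = 19.7.
Posterior ∝ λe^(−1λ) · λ^4e^(−19.7λ) = λ^5e^(−20.7λ), i.e. Gamma(6, 20.7).
Mode = (a−1)/b = 5/20.7 ≈ 0.242.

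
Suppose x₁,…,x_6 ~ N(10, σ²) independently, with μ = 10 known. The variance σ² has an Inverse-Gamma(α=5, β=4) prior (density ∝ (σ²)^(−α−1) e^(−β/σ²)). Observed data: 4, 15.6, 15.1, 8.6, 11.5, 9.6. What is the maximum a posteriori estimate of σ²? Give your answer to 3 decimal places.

σ̂²_MAP = 5.874

Sum of squared deviations about the known mean: SS = (4−10)² + (15.6−10)² + (15.1−10)² + (8.6−10)² + (11.5−10)² + (9.6−10)² = 97.74.
The Normal likelihood contributes (σ²)^(−n/2) exp(−SS/(2σ²)), so the posterior is Inverse-Gamma(α + n/2, β + SS/2) = Inverse-Gamma(8, 52.87).
The mode of Inverse-Gamma(a, b) is b/(a+1) = 52.87/9 ≈ 5.874.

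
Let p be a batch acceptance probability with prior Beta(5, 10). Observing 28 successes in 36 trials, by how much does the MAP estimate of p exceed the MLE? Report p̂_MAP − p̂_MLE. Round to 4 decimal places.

Posterior is Beta(33, 18); MAP = (33−1)/(51−2) = 32/49 ≈ 0.65306.
MLE ignores the prior: p̂_MLE = k/n = 28/36 ≈ 0.77778.
Difference = 32/49 − 28/36 = -55/441 ≈ -0.1247.

MAP − MLE = -0.1247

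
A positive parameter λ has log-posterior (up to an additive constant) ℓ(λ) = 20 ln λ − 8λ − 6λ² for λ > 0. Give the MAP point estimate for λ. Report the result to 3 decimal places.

ℓ'(λ) = 20/λ − 8 − 12λ. Setting this to zero and multiplying by λ: 12λ² + 8λ − 20 = 0.
λ = (−8 + √(8² + 4·12·20)) / (2·12) = (−8 + √1024) / 24 = (−8 + 32)/24 = 1.
ℓ''(λ) = −20/λ² − 12 < 0, confirming a maximum.

λ̂_MAP = 1.000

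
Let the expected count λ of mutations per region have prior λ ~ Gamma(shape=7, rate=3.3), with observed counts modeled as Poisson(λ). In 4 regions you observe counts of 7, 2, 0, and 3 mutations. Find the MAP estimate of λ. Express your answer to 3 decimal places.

λ̂_MAP = 2.466

Σxᵢ = 7+2+0+3 = 12, with n = 4.
Posterior ∝ λ^6e^(−3.3λ) · λ^12e^(−4λ) = λ^18e^(−7.3λ), i.e. Gamma(shape=19, rate=7.3).
The mode of a Gamma(a, b) with a ≥ 1 (shape–rate) is (a−1)/b = 18/7.3 ≈ 2.466.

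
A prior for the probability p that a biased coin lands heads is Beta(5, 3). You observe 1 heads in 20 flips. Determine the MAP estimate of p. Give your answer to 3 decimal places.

p̂_MAP = 0.192

Prior: Beta(5, 3).
Data: 1 success in 20 trials. The binomial likelihood contributes p(1−p)^19, so the posterior is Beta(5+1, 3+19) = Beta(6, 22).
For Beta(a, b) with a, b > 1 the mode is (a−1)/(a+b−2) = 5/26 ≈ 0.192.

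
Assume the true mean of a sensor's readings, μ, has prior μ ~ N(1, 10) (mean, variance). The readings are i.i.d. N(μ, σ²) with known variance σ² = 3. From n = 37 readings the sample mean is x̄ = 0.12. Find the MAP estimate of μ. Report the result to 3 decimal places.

μ̂_MAP = 0.127

n = 37, x̄ = 0.12.
For a Normal prior and Normal likelihood with known variance, the posterior is Normal; its mode equals its mean, the precision-weighted average.
Prior precision 1/σ₀² = 1/10 = 0.1; data precision n/σ² = 37/3.
μ̂ = (0.1·1 + (37/3)·0.12) / (0.1 + 37/3) = 1.58/(373/30) = 237/1865 ≈ 0.127.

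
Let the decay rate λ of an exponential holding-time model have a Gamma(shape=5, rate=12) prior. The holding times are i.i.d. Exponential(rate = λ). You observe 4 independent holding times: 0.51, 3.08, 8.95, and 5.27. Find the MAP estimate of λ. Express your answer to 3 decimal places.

The Exponential(rate=λ) likelihood is ∝ λ^n e^(−λΣtᵢ). Here n = 4 and Σtᵢ = 0.51 + 3.08 + 8.95 + 5.27 = 17.81.
Posterior ∝ λ^4e^(−12λ) · λ^4e^(−17.81λ) = λ^8e^(−29.81λ), i.e. Gamma(9, 29.81).
Mode = (a−1)/b = 8/29.81 ≈ 0.268.

λ̂_MAP = 0.268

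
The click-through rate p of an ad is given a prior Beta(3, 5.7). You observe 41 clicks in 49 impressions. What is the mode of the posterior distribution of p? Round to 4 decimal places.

Prior: Beta(3, 5.7).
Data: 41 successes in 49 trials. The binomial likelihood contributes p^41(1−p)^8, so the posterior is Beta(3+41, 5.7+8) = Beta(44, 13.7).
For Beta(a, b) with a, b > 1 the mode is (a−1)/(a+b−2) = 43/55.7 ≈ 0.7720.

p̂_MAP = 0.7720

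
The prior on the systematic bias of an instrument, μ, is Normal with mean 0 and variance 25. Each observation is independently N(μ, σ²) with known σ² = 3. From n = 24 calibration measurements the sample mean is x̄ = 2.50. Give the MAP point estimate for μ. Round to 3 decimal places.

n = 24, x̄ = 2.50.
For a Normal prior and Normal likelihood with known variance, the posterior is Normal; its mode equals its mean, the precision-weighted average.
Prior precision 1/σ₀² = 1/25 = 0.04; data precision n/σ² = 24/3 = 8.
μ̂ = (0.04·0 + 8·2.5) / (0.04 + 8) = 20/8.04 = 500/201 ≈ 2.488.

μ̂_MAP = 2.488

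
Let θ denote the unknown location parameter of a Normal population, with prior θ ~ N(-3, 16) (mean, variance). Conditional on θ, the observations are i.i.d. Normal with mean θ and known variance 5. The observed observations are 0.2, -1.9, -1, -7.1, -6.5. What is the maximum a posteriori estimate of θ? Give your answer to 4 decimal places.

n = 5; x̄ = (0.2 + (-1.9) + (-1) + (-7.1) + (-6.5))/5 = -16.3/5 = -3.26.
For a Normal prior and Normal likelihood with known variance, the posterior is Normal; its mode equals its mean, the precision-weighted average.
Prior precision 1/σ₀² = 1/16 = 0.0625; data precision n/σ² = 5/5 = 1.
θ̂ = (0.0625·(-3) + 1·(-3.26)) / (0.0625 + 1) = (-3.4475)/1.0625 = -1379/425 ≈ -3.2447.

θ̂_MAP = -3.2447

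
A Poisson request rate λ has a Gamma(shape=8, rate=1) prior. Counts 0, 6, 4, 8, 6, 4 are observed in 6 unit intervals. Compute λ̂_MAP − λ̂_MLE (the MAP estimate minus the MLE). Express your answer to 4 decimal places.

Σxᵢ = 28. Posterior is Gamma(36, 7); MAP = (36−1)/7 = 35/7 ≈ 5.00000.
MLE = x̄ = 28/6 ≈ 4.66667.
Difference = 35/7 − 28/6 = 1/3 ≈ 0.3333.

MAP − MLE = 0.3333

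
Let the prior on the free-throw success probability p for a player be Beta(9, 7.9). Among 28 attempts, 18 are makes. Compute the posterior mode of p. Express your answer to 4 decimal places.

p̂_MAP = 0.6061

Prior: Beta(9, 7.9).
Data: 18 successes in 28 trials. The binomial likelihood contributes p^18(1−p)^10, so the posterior is Beta(9+18, 7.9+10) = Beta(27, 17.9).
For Beta(a, b) with a, b > 1 the mode is (a−1)/(a+b−2) = 26/42.9 ≈ 0.6061.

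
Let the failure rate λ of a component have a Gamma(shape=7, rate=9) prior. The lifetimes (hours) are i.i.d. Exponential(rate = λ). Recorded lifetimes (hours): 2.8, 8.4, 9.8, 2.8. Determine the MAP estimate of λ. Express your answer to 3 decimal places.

The Exponential(rate=λ) likelihood is ∝ λ^n e^(−λΣtᵢ). Here n = 4 and Σtᵢ = 2.8 + 8.4 + 9.8 + 2.8 = 23.8.
Posterior ∝ λ^6e^(−9λ) · λ^4e^(−23.8λ) = λ^10e^(−32.8λ), i.e. Gamma(11, 32.8).
Mode = (a−1)/b = 10/32.8 ≈ 0.305.

λ̂_MAP = 0.305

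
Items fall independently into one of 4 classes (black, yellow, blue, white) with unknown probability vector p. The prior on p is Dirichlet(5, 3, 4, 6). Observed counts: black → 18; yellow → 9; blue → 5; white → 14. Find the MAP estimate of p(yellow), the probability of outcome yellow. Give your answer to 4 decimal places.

The posterior is Dirichlet(αᵢ + nᵢ) = Dirichlet(23, 12, 9, 20).
For a Dirichlet(a₁,…,a_K) with all aᵢ > 1, the mode has j-th component (aⱼ − 1)/(Σaᵢ − K).
Here Σaᵢ = 64 and K = 4, so p(yellow) = (12 − 1)/(64 − 4) = 11/60 ≈ 0.1833.

MAP estimate of p(yellow) = 0.1833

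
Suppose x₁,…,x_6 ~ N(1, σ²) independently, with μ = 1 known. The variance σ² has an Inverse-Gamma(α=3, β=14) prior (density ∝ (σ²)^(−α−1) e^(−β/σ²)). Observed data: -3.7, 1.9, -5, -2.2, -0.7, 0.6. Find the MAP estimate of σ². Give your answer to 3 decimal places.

Sum of squared deviations about the known mean: SS = (-3.7−1)² + (1.9−1)² + (-5−1)² + (-2.2−1)² + (-0.7−1)² + (0.6−1)² = 72.19.
The Normal likelihood contributes (σ²)^(−n/2) exp(−SS/(2σ²)), so the posterior is Inverse-Gamma(α + n/2, β + SS/2) = Inverse-Gamma(6, 50.095).
The mode of Inverse-Gamma(a, b) is b/(a+1) = 50.095/7 ≈ 7.156.

σ̂²_MAP = 7.156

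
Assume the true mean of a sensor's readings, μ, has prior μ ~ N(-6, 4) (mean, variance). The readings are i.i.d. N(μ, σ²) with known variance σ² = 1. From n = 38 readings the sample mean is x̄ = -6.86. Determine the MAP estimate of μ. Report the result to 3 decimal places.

n = 38, x̄ = -6.86.
For a Normal prior and Normal likelihood with known variance, the posterior is Normal; its mode equals its mean, the precision-weighted average.
Prior precision 1/σ₀² = 1/4 = 0.25; data precision n/σ² = 38/1 = 38.
μ̂ = (0.25·(-6) + 38·(-6.86)) / (0.25 + 38) = (-262.18)/38.25 = -26218/3825 ≈ -6.854.

μ̂_MAP = -6.854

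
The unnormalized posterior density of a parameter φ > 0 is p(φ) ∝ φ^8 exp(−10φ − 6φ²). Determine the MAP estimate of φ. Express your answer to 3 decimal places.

φ̂_MAP = 0.500

ℓ'(φ) = 8/φ − 10 − 12φ. Setting this to zero and multiplying by φ: 12φ² + 10φ − 8 = 0.
φ = (−10 + √(10² + 4·12·8)) / (2·12) = (−10 + √484) / 24 = (−10 + 22)/24 = 1/2.
ℓ''(φ) = −8/φ² − 12 < 0, confirming a maximum.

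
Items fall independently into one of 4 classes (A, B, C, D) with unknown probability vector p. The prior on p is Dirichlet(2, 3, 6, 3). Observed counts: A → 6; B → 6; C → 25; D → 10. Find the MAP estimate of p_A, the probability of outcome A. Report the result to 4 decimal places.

The posterior is Dirichlet(αᵢ + nᵢ) = Dirichlet(8, 9, 31, 13).
For a Dirichlet(a₁,…,a_K) with all aᵢ > 1, the mode has j-th component (aⱼ − 1)/(Σaᵢ − K).
Here Σaᵢ = 61 and K = 4, so p_A = (8 − 1)/(61 − 4) = 7/57 ≈ 0.1228.

MAP estimate of p_A = 0.1228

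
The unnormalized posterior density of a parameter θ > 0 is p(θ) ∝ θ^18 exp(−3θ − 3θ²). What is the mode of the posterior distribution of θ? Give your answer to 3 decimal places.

ℓ'(θ) = 18/θ − 3 − 6θ. Setting this to zero and multiplying by θ: 6θ² + 3θ − 18 = 0.
θ = (−3 + √(3² + 4·6·18)) / (2·6) = (−3 + √441) / 12 = (−3 + 21)/12 = 3/2.
ℓ''(θ) = −18/θ² − 6 < 0, confirming a maximum.

θ̂_MAP = 1.500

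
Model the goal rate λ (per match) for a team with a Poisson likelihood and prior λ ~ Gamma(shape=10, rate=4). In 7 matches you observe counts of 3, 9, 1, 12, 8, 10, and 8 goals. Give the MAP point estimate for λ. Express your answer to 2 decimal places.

Σxᵢ = 3+9+1+12+8+10+8 = 51, with n = 7.
Posterior ∝ λ^9e^(−4λ) · λ^51e^(−7λ) = λ^60e^(−11λ), i.e. Gamma(shape=61, rate=11).
The mode of a Gamma(a, b) with a ≥ 1 (shape–rate) is (a−1)/b = 60/11 ≈ 5.45.

λ̂_MAP = 5.45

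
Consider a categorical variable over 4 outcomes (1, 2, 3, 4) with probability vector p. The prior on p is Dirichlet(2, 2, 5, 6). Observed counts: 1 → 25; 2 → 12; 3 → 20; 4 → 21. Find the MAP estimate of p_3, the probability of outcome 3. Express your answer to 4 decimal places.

MAP estimate: 0.2697

The posterior is Dirichlet(αᵢ + nᵢ) = Dirichlet(27, 14, 25, 27).
For a Dirichlet(a₁,…,a_K) with all aᵢ > 1, the mode has j-th component (aⱼ − 1)/(Σaᵢ − K).
Here Σaᵢ = 93 and K = 4, so p_3 = (25 − 1)/(93 − 4) = 24/89 ≈ 0.2697.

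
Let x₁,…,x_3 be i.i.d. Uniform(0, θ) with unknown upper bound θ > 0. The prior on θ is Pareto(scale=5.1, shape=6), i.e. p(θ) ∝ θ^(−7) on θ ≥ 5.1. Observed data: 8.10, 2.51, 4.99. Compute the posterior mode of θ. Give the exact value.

The Uniform(0, θ) likelihood is θ^(−n) for θ ≥ max(xᵢ), zero otherwise. Here max(xᵢ) = 8.10.
Posterior ∝ θ^(−7) · θ^(−3) = θ^(−10) on θ ≥ max(5.1, 8.10) = 8.10.
This density is strictly decreasing in θ, so the posterior mode lies at the lower boundary of the support.

θ̂_MAP = 8.10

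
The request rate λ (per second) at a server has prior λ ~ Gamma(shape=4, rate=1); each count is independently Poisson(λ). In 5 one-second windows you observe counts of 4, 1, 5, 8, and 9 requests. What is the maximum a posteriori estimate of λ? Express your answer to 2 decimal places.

Σxᵢ = 4+1+5+8+9 = 27, with n = 5.
Posterior ∝ λ^3e^(−1λ) · λ^27e^(−5λ) = λ^30e^(−6λ), i.e. Gamma(shape=31, rate=6).
The mode of a Gamma(a, b) with a ≥ 1 (shape–rate) is (a−1)/b = 30/6 ≈ 5.00.

λ̂_MAP = 5.00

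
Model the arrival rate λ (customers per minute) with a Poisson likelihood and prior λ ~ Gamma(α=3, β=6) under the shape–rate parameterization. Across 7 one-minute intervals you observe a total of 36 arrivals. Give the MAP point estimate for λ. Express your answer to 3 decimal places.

Σxᵢ = 36, n = 7.
Posterior ∝ λ^2e^(−6λ) · λ^36e^(−7λ) = λ^38e^(−13λ), i.e. Gamma(shape=39, rate=13).
The mode of a Gamma(a, b) with a ≥ 1 (shape–rate) is (a−1)/b = 38/13 ≈ 2.923.

λ̂_MAP = 2.923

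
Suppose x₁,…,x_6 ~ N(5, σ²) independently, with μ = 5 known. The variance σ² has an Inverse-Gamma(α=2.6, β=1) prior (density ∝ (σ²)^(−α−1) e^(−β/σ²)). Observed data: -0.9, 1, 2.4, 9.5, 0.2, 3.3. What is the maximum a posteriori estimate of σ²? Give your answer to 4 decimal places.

σ̂²_MAP = 8.0114

Sum of squared deviations about the known mean: SS = (-0.9−5)² + (1−5)² + (2.4−5)² + (9.5−5)² + (0.2−5)² + (3.3−5)² = 103.75.
The Normal likelihood contributes (σ²)^(−n/2) exp(−SS/(2σ²)), so the posterior is Inverse-Gamma(α + n/2, β + SS/2) = Inverse-Gamma(5.6, 52.875).
The mode of Inverse-Gamma(a, b) is b/(a+1) = 52.875/6.6 ≈ 8.0114.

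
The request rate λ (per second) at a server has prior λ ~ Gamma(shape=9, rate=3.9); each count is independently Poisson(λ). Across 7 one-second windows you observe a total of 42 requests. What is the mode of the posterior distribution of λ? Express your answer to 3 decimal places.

λ̂_MAP = 4.587

Σxᵢ = 42, n = 7.
Posterior ∝ λ^8e^(−3.9λ) · λ^42e^(−7λ) = λ^50e^(−10.9λ), i.e. Gamma(shape=51, rate=10.9).
The mode of a Gamma(a, b) with a ≥ 1 (shape–rate) is (a−1)/b = 50/10.9 ≈ 4.587.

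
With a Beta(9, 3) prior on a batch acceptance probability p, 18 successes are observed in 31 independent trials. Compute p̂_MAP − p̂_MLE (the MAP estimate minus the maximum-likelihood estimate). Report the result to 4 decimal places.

MAP − MLE = 0.0535

Posterior is Beta(27, 16); MAP = (27−1)/(43−2) = 26/41 ≈ 0.63415.
MLE ignores the prior: p̂_MLE = k/n = 18/31 ≈ 0.58065.
Difference = 26/41 − 18/31 = 68/1271 ≈ 0.0535.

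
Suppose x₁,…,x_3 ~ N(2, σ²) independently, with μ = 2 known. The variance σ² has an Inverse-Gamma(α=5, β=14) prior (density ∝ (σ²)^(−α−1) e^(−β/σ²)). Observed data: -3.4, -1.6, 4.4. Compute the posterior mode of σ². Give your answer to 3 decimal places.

Sum of squared deviations about the known mean: SS = (-3.4−2)² + (-1.6−2)² + (4.4−2)² = 47.88.
The Normal likelihood contributes (σ²)^(−n/2) exp(−SS/(2σ²)), so the posterior is Inverse-Gamma(α + n/2, β + SS/2) = Inverse-Gamma(6.5, 37.94).
The mode of Inverse-Gamma(a, b) is b/(a+1) = 37.94/7.5 ≈ 5.059.

σ̂²_MAP = 5.059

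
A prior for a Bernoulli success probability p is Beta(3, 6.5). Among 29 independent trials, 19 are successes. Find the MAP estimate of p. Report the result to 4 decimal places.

p̂_MAP = 0.5753

Prior: Beta(3, 6.5).
Data: 19 successes in 29 trials. The binomial likelihood contributes p^19(1−p)^10, so the posterior is Beta(3+19, 6.5+10) = Beta(22, 16.5).
For Beta(a, b) with a, b > 1 the mode is (a−1)/(a+b−2) = 21/36.5 ≈ 0.5753.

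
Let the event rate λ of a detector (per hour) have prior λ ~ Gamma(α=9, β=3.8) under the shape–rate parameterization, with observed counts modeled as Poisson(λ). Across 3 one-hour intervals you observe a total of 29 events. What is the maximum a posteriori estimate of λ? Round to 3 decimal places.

Σxᵢ = 29, n = 3.
Posterior ∝ λ^8e^(−3.8λ) · λ^29e^(−3λ) = λ^37e^(−6.8λ), i.e. Gamma(shape=38, rate=6.8).
The mode of a Gamma(a, b) with a ≥ 1 (shape–rate) is (a−1)/b = 37/6.8 ≈ 5.441.

λ̂_MAP = 5.441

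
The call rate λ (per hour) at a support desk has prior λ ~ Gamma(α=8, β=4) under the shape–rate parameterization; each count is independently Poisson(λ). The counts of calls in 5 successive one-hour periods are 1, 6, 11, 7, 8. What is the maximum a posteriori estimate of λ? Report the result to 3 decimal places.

λ̂_MAP = 4.444

Σxᵢ = 1+6+11+7+8 = 33, with n = 5.
Posterior ∝ λ^7e^(−4λ) · λ^33e^(−5λ) = λ^40e^(−9λ), i.e. Gamma(shape=41, rate=9).
The mode of a Gamma(a, b) with a ≥ 1 (shape–rate) is (a−1)/b = 40/9 ≈ 4.444.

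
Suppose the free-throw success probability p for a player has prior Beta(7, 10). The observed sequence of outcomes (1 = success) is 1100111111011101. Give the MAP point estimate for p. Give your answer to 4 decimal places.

p̂_MAP = 0.5806

Prior: Beta(7, 10).
Data: 12 successes in 16 trials (from the sequence). The binomial likelihood contributes p^12(1−p)^4, so the posterior is Beta(7+12, 10+4) = Beta(19, 14).
For Beta(a, b) with a, b > 1 the mode is (a−1)/(a+b−2) = 18/31 ≈ 0.5806.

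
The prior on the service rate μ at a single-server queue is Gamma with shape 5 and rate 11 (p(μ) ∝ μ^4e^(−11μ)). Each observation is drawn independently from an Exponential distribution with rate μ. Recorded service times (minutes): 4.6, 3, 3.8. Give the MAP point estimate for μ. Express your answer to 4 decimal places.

μ̂_MAP = 0.3125

The Exponential(rate=μ) likelihood is ∝ μ^n e^(−μΣtᵢ). Here n = 3 and Σtᵢ = 4.6 + 3 + 3.8 = 11.4.
Posterior ∝ μ^4e^(−11μ) · μ^3e^(−11.4μ) = μ^7e^(−22.4μ), i.e. Gamma(8, 22.4).
Mode = (a−1)/b = 7/22.4 ≈ 0.3125.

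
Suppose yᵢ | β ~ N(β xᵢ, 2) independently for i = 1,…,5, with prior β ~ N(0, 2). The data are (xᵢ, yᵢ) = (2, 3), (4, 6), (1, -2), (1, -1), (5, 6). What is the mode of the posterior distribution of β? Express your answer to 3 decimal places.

β̂_MAP = 1.188

log p(β | y) = −Σ(yᵢ − βxᵢ)²/(2·2) − β²/(2·2) + const.
Setting the derivative to zero: Σxᵢ(yᵢ − βxᵢ)/2 − β/2 = 0, so β = Σxᵢyᵢ / (Σxᵢ² + σ²/τ²).
Σxᵢyᵢ = 2·3 + 4·6 + 1·(-2) + 1·(-1) + 5·6 = 57; Σxᵢ² = 47; σ²/τ² = 1.
β̂_MAP = 57 / (47 + 1) = 57/48 ≈ 1.188.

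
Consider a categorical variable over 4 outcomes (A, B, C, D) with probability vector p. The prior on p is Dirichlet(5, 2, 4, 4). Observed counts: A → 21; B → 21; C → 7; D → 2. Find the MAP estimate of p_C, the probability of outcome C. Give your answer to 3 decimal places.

The posterior is Dirichlet(αᵢ + nᵢ) = Dirichlet(26, 23, 11, 6).
For a Dirichlet(a₁,…,a_K) with all aᵢ > 1, the mode has j-th component (aⱼ − 1)/(Σaᵢ − K).
Here Σaᵢ = 66 and K = 4, so p_C = (11 − 1)/(66 − 4) = 10/62 ≈ 0.161.

MAP estimate of p_C = 0.161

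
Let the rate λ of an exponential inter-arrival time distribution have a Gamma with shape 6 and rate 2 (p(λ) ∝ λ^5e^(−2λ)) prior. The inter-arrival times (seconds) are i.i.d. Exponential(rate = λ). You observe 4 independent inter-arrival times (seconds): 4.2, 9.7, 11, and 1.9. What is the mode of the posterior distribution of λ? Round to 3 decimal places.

The Exponential(rate=λ) likelihood is ∝ λ^n e^(−λΣtᵢ). Here n = 4 and Σtᵢ = 4.2 + 9.7 + 11 + 1.9 = 26.8.
Posterior ∝ λ^5e^(−2λ) · λ^4e^(−26.8λ) = λ^9e^(−28.8λ), i.e. Gamma(10, 28.8).
Mode = (a−1)/b = 9/28.8 ≈ 0.313.

λ̂_MAP = 0.313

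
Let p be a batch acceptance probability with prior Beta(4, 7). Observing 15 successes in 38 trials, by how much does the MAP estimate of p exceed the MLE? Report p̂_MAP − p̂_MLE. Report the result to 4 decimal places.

Posterior is Beta(19, 30); MAP = (19−1)/(49−2) = 18/47 ≈ 0.38298.
MLE ignores the prior: p̂_MLE = k/n = 15/38 ≈ 0.39474.
Difference = 18/47 − 15/38 = -21/1786 ≈ -0.0118.

MAP − MLE = -0.0118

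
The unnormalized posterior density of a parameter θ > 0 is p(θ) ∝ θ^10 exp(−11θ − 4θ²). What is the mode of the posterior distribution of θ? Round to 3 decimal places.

ℓ'(θ) = 10/θ − 11 − 8θ. Setting this to zero and multiplying by θ: 8θ² + 11θ − 10 = 0.
θ = (−11 + √(11² + 4·8·10)) / (2·8) = (−11 + √441) / 16 = (−11 + 21)/16 = 5/8.
ℓ''(θ) = −10/θ² − 8 < 0, confirming a maximum.

θ̂_MAP = 0.625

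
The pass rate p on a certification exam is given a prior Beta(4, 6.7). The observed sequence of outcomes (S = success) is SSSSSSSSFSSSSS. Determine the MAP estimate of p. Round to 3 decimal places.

Prior: Beta(4, 6.7).
Data: 13 successes in 14 trials (from the sequence). The binomial likelihood contributes p^13(1−p)^1, so the posterior is Beta(4+13, 6.7+1) = Beta(17, 7.7).
For Beta(a, b) with a, b > 1 the mode is (a−1)/(a+b−2) = 16/22.7 ≈ 0.705.

p̂_MAP = 0.705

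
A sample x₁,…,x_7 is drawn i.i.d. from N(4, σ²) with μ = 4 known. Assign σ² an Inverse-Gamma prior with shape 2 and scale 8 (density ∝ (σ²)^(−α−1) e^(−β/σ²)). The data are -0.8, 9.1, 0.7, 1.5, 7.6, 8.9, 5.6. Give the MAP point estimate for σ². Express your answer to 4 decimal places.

Sum of squared deviations about the known mean: SS = (-0.8−4)² + (9.1−4)² + (0.7−4)² + (1.5−4)² + (7.6−4)² + (8.9−4)² + (5.6−4)² = 105.72.
The Normal likelihood contributes (σ²)^(−n/2) exp(−SS/(2σ²)), so the posterior is Inverse-Gamma(α + n/2, β + SS/2) = Inverse-Gamma(5.5, 60.86).
The mode of Inverse-Gamma(a, b) is b/(a+1) = 60.86/6.5 ≈ 9.3631.

σ̂²_MAP = 9.3631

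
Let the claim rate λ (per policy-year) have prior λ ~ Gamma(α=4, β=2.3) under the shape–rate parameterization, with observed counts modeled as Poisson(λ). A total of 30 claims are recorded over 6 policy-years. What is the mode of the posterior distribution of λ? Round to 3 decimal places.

Σxᵢ = 30, n = 6.
Posterior ∝ λ^3e^(−2.3λ) · λ^30e^(−6λ) = λ^33e^(−8.3λ), i.e. Gamma(shape=34, rate=8.3).
The mode of a Gamma(a, b) with a ≥ 1 (shape–rate) is (a−1)/b = 33/8.3 ≈ 3.976.

λ̂_MAP = 3.976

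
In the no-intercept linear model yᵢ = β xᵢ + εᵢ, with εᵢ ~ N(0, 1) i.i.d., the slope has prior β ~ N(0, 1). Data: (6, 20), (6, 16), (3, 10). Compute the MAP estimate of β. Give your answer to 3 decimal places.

log p(β | y) = −Σ(yᵢ − βxᵢ)²/(2·1) − β²/(2·1) + const.
Setting the derivative to zero: Σxᵢ(yᵢ − βxᵢ)/1 − β/1 = 0, so β = Σxᵢyᵢ / (Σxᵢ² + σ²/τ²).
Σxᵢyᵢ = 6·20 + 6·16 + 3·10 = 246; Σxᵢ² = 81; σ²/τ² = 1.
β̂_MAP = 246 / (81 + 1) = 246/82 ≈ 3.000.

β̂_MAP = 3.000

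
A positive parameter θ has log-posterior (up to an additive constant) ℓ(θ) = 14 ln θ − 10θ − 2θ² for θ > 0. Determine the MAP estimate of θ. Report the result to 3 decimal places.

θ̂_MAP = 1.000

ℓ'(θ) = 14/θ − 10 − 4θ. Setting this to zero and multiplying by θ: 4θ² + 10θ − 14 = 0.
θ = (−10 + √(10² + 4·4·14)) / (2·4) = (−10 + √324) / 8 = (−10 + 18)/8 = 1.
ℓ''(θ) = −14/θ² − 4 < 0, confirming a maximum.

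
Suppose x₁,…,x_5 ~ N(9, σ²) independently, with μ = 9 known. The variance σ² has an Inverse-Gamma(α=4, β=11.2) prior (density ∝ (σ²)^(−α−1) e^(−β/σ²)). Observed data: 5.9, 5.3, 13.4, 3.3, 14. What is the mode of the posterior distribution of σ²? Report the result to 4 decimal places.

σ̂²_MAP = 8.1700

Sum of squared deviations about the known mean: SS = (5.9−9)² + (5.3−9)² + (13.4−9)² + (3.3−9)² + (14−9)² = 100.15.
The Normal likelihood contributes (σ²)^(−n/2) exp(−SS/(2σ²)), so the posterior is Inverse-Gamma(α + n/2, β + SS/2) = Inverse-Gamma(6.5, 61.275).
The mode of Inverse-Gamma(a, b) is b/(a+1) = 61.275/7.5 ≈ 8.1700.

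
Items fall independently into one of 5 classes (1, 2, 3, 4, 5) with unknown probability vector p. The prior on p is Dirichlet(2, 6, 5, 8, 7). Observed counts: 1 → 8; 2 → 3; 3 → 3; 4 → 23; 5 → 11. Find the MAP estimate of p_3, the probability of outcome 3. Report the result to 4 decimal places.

The posterior is Dirichlet(αᵢ + nᵢ) = Dirichlet(10, 9, 8, 31, 18).
For a Dirichlet(a₁,…,a_K) with all aᵢ > 1, the mode has j-th component (aⱼ − 1)/(Σaᵢ − K).
Here Σaᵢ = 76 and K = 5, so p_3 = (8 − 1)/(76 − 5) = 7/71 ≈ 0.0986.

MAP estimate: 0.0986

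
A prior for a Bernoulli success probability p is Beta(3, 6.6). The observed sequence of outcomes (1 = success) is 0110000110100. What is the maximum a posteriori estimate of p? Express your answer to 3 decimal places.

Prior: Beta(3, 6.6).
Data: 5 successes in 13 trials (from the sequence). The binomial likelihood contributes p^5(1−p)^8, so the posterior is Beta(3+5, 6.6+8) = Beta(8, 14.6).
For Beta(a, b) with a, b > 1 the mode is (a−1)/(a+b−2) = 7/20.6 ≈ 0.340.

p̂_MAP = 0.340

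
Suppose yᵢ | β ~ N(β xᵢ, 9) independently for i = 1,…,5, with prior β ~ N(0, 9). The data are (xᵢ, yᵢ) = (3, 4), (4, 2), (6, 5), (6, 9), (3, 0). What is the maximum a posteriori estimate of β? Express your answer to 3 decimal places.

log p(β | y) = −Σ(yᵢ − βxᵢ)²/(2·9) − β²/(2·9) + const.
Setting the derivative to zero: Σxᵢ(yᵢ − βxᵢ)/9 − β/9 = 0, so β = Σxᵢyᵢ / (Σxᵢ² + σ²/τ²).
Σxᵢyᵢ = 3·4 + 4·2 + 6·5 + 6·9 + 3·0 = 104; Σxᵢ² = 106; σ²/τ² = 1.
β̂_MAP = 104 / (106 + 1) = 104/107 ≈ 0.972.

β̂_MAP = 0.972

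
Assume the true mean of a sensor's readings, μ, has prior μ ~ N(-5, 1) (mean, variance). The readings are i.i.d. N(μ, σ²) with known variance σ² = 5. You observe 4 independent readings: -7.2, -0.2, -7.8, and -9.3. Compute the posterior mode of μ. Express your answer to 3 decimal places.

n = 4; x̄ = ((-7.2) + (-0.2) + (-7.8) + (-9.3))/4 = -24.5/4 = -6.125.
For a Normal prior and Normal likelihood with known variance, the posterior is Normal; its mode equals its mean, the precision-weighted average.
Prior precision 1/σ₀² = 1/1 = 1; data precision n/σ² = 4/5 = 0.8.
μ̂ = (1·(-5) + 0.8·(-6.125)) / (1 + 0.8) = (-9.9)/1.8 = -5.500.

μ̂_MAP = -5.500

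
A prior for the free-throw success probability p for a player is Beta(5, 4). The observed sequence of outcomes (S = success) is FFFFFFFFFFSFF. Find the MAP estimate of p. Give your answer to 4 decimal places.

Prior: Beta(5, 4).
Data: 1 success in 13 trials (from the sequence). The binomial likelihood contributes p(1−p)^12, so the posterior is Beta(5+1, 4+12) = Beta(6, 16).
For Beta(a, b) with a, b > 1 the mode is (a−1)/(a+b−2) = 5/20 ≈ 0.2500.

p̂_MAP = 0.2500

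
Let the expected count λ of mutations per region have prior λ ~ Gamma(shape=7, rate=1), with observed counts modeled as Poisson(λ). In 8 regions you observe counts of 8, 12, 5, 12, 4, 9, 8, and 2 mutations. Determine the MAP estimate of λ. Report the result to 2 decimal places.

Σxᵢ = 8+12+5+12+4+9+8+2 = 60, with n = 8.
Posterior ∝ λ^6e^(−1λ) · λ^60e^(−8λ) = λ^66e^(−9λ), i.e. Gamma(shape=67, rate=9).
The mode of a Gamma(a, b) with a ≥ 1 (shape–rate) is (a−1)/b = 66/9 ≈ 7.33.

λ̂_MAP = 7.33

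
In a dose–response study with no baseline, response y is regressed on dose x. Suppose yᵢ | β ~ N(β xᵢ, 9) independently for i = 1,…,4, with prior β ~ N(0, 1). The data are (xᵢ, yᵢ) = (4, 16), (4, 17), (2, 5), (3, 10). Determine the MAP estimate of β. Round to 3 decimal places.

β̂_MAP = 3.185

log p(β | y) = −Σ(yᵢ − βxᵢ)²/(2·9) − β²/(2·1) + const.
Setting the derivative to zero: Σxᵢ(yᵢ − βxᵢ)/9 − β/1 = 0, so β = Σxᵢyᵢ / (Σxᵢ² + σ²/τ²).
Σxᵢyᵢ = 4·16 + 4·17 + 2·5 + 3·10 = 172; Σxᵢ² = 45; σ²/τ² = 9.
β̂_MAP = 172 / (45 + 9) = 172/54 ≈ 3.185.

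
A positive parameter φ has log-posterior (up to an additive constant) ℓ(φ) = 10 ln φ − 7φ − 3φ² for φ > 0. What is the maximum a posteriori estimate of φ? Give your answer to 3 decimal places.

ℓ'(φ) = 10/φ − 7 − 6φ. Setting this to zero and multiplying by φ: 6φ² + 7φ − 10 = 0.
φ = (−7 + √(7² + 4·6·10)) / (2·6) = (−7 + √289) / 12 = (−7 + 17)/12 = 5/6.
ℓ''(φ) = −10/φ² − 6 < 0, confirming a maximum.

φ̂_MAP = 0.833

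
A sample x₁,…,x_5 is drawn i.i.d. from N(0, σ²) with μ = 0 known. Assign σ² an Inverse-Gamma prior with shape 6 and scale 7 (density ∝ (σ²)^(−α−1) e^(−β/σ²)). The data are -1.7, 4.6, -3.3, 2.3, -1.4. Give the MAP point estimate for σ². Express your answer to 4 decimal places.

σ̂²_MAP = 2.9574

Sum of squared deviations about the known mean: SS = (-1.7−0)² + (4.6−0)² + (-3.3−0)² + (2.3−0)² + (-1.4−0)² = 42.19.
The Normal likelihood contributes (σ²)^(−n/2) exp(−SS/(2σ²)), so the posterior is Inverse-Gamma(α + n/2, β + SS/2) = Inverse-Gamma(8.5, 28.095).
The mode of Inverse-Gamma(a, b) is b/(a+1) = 28.095/9.5 ≈ 2.9574.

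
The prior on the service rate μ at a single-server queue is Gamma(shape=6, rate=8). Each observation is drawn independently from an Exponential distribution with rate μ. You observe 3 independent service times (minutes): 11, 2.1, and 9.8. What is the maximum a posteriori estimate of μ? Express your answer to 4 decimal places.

μ̂_MAP = 0.2589

The Exponential(rate=μ) likelihood is ∝ μ^n e^(−μΣtᵢ). Here n = 3 and Σtᵢ = 11 + 2.1 + 9.8 = 22.9.
Posterior ∝ μ^5e^(−8μ) · μ^3e^(−22.9μ) = μ^8e^(−30.9μ), i.e. Gamma(9, 30.9).
Mode = (a−1)/b = 8/30.9 ≈ 0.2589.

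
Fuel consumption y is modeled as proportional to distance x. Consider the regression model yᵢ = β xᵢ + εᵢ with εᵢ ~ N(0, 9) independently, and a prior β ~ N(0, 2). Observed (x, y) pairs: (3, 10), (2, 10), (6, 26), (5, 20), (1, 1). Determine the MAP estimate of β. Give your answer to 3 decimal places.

β̂_MAP = 3.862

log p(β | y) = −Σ(yᵢ − βxᵢ)²/(2·9) − β²/(2·2) + const.
Setting the derivative to zero: Σxᵢ(yᵢ − βxᵢ)/9 − β/2 = 0, so β = Σxᵢyᵢ / (Σxᵢ² + σ²/τ²).
Σxᵢyᵢ = 3·10 + 2·10 + 6·26 + 5·20 + 1·1 = 307; Σxᵢ² = 75; σ²/τ² = 4.5.
β̂_MAP = 307 / (75 + 4.5) = 307/79.5 ≈ 3.862.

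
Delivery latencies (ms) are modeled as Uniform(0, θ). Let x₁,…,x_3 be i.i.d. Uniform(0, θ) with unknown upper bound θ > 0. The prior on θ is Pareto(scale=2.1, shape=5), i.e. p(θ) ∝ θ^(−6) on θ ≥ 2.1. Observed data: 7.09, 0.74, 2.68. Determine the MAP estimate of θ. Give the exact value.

The Uniform(0, θ) likelihood is θ^(−n) for θ ≥ max(xᵢ), zero otherwise. Here max(xᵢ) = 7.09.
Posterior ∝ θ^(−6) · θ^(−3) = θ^(−9) on θ ≥ max(2.1, 7.09) = 7.09.
This density is strictly decreasing in θ, so the posterior mode lies at the lower boundary of the support.

θ̂_MAP = 7.09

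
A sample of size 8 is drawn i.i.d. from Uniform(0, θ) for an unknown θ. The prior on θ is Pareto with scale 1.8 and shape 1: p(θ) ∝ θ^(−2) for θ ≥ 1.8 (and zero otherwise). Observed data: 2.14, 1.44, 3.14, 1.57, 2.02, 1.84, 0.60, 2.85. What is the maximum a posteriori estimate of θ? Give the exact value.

θ̂_MAP = 3.14

The Uniform(0, θ) likelihood is θ^(−n) for θ ≥ max(xᵢ), zero otherwise. Here max(xᵢ) = 3.14.
Posterior ∝ θ^(−2) · θ^(−8) = θ^(−10) on θ ≥ max(1.8, 3.14) = 3.14.
This density is strictly decreasing in θ, so the posterior mode lies at the lower boundary of the support.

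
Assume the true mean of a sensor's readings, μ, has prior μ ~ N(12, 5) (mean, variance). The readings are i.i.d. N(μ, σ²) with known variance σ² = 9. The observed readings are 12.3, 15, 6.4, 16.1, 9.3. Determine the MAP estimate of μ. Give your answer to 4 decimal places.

n = 5; x̄ = (12.3 + 15 + 6.4 + 16.1 + 9.3)/5 = 59.1/5 = 11.82.
For a Normal prior and Normal likelihood with known variance, the posterior is Normal; its mode equals its mean, the precision-weighted average.
Prior precision 1/σ₀² = 1/5 = 0.2; data precision n/σ² = 5/9.
μ̂ = (0.2·12 + (5/9)·11.82) / (0.2 + 5/9) = (269/30)/(34/45) = 807/68 ≈ 11.8676.

μ̂_MAP = 11.8676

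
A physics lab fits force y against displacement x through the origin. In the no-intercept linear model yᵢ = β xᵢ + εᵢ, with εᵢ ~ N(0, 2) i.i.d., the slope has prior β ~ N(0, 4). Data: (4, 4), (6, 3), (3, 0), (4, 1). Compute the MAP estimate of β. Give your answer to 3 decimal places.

β̂_MAP = 0.490

log p(β | y) = −Σ(yᵢ − βxᵢ)²/(2·2) − β²/(2·4) + const.
Setting the derivative to zero: Σxᵢ(yᵢ − βxᵢ)/2 − β/4 = 0, so β = Σxᵢyᵢ / (Σxᵢ² + σ²/τ²).
Σxᵢyᵢ = 4·4 + 6·3 + 3·0 + 4·1 = 38; Σxᵢ² = 77; σ²/τ² = 0.5.
β̂_MAP = 38 / (77 + 0.5) = 38/77.5 ≈ 0.490.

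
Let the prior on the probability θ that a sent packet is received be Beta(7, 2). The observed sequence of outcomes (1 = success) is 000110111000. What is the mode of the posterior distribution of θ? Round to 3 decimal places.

Prior: Beta(7, 2).
Data: 5 successes in 12 trials (from the sequence). The binomial likelihood contributes θ^5(1−θ)^7, so the posterior is Beta(7+5, 2+7) = Beta(12, 9).
For Beta(a, b) with a, b > 1 the mode is (a−1)/(a+b−2) = 11/19 ≈ 0.579.

θ̂_MAP = 0.579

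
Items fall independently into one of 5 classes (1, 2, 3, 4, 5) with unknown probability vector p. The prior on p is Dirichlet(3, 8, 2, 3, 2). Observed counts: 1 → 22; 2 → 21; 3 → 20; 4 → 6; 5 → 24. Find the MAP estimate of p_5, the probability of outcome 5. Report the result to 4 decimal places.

MAP estimate: 0.2358

The posterior is Dirichlet(αᵢ + nᵢ) = Dirichlet(25, 29, 22, 9, 26).
For a Dirichlet(a₁,…,a_K) with all aᵢ > 1, the mode has j-th component (aⱼ − 1)/(Σaᵢ − K).
Here Σaᵢ = 111 and K = 5, so p_5 = (26 − 1)/(111 − 5) = 25/106 ≈ 0.2358.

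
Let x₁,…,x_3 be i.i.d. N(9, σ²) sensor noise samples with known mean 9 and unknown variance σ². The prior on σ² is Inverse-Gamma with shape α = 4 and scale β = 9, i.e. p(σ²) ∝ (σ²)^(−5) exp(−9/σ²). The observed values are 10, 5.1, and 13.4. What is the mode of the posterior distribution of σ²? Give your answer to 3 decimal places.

Sum of squared deviations about the known mean: SS = (10−9)² + (5.1−9)² + (13.4−9)² = 35.57.
The Normal likelihood contributes (σ²)^(−n/2) exp(−SS/(2σ²)), so the posterior is Inverse-Gamma(α + n/2, β + SS/2) = Inverse-Gamma(5.5, 26.785).
The mode of Inverse-Gamma(a, b) is b/(a+1) = 26.785/6.5 ≈ 4.121.

σ̂²_MAP = 4.121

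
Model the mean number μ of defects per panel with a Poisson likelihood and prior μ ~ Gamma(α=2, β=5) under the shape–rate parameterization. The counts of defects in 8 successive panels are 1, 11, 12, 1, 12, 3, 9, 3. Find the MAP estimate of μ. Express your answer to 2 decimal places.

μ̂_MAP = 4.08

Σxᵢ = 1+11+12+1+12+3+9+3 = 52, with n = 8.
Posterior ∝ μe^(−5μ) · μ^52e^(−8μ) = μ^53e^(−13μ), i.e. Gamma(shape=54, rate=13).
The mode of a Gamma(a, b) with a ≥ 1 (shape–rate) is (a−1)/b = 53/13 ≈ 4.08.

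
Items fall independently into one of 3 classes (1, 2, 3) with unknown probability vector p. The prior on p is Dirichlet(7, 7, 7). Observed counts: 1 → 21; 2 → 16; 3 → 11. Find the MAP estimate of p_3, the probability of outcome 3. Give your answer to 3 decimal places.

MAP estimate: 0.258

The posterior is Dirichlet(αᵢ + nᵢ) = Dirichlet(28, 23, 18).
For a Dirichlet(a₁,…,a_K) with all aᵢ > 1, the mode has j-th component (aⱼ − 1)/(Σaᵢ − K).
Here Σaᵢ = 69 and K = 3, so p_3 = (18 − 1)/(69 − 3) = 17/66 ≈ 0.258.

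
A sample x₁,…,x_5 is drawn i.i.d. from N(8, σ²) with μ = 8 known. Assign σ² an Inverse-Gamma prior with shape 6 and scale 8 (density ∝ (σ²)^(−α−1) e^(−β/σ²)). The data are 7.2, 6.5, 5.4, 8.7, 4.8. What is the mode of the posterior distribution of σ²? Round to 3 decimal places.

σ̂²_MAP = 1.915

Sum of squared deviations about the known mean: SS = (7.2−8)² + (6.5−8)² + (5.4−8)² + (8.7−8)² + (4.8−8)² = 20.38.
The Normal likelihood contributes (σ²)^(−n/2) exp(−SS/(2σ²)), so the posterior is Inverse-Gamma(α + n/2, β + SS/2) = Inverse-Gamma(8.5, 18.19).
The mode of Inverse-Gamma(a, b) is b/(a+1) = 18.19/9.5 ≈ 1.915.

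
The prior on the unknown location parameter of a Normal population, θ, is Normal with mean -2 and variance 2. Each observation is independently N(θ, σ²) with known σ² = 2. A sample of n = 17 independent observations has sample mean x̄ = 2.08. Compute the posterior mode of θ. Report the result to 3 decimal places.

n = 17, x̄ = 2.08.
For a Normal prior and Normal likelihood with known variance, the posterior is Normal; its mode equals its mean, the precision-weighted average.
Prior precision 1/σ₀² = 1/2 = 0.5; data precision n/σ² = 17/2 = 8.5.
θ̂ = (0.5·(-2) + 8.5·2.08) / (0.5 + 8.5) = 16.68/9 = 139/75 ≈ 1.853.

θ̂_MAP = 1.853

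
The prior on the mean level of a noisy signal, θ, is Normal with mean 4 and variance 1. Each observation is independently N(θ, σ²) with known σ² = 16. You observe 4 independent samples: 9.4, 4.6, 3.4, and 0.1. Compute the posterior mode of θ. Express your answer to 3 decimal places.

n = 4; x̄ = (9.4 + 4.6 + 3.4 + 0.1)/4 = 17.5/4 = 4.375.
For a Normal prior and Normal likelihood with known variance, the posterior is Normal; its mode equals its mean, the precision-weighted average.
Prior precision 1/σ₀² = 1/1 = 1; data precision n/σ² = 4/16 = 0.25.
θ̂ = (1·4 + 0.25·4.375) / (1 + 0.25) = 5.09375/1.25 = 4.075.

θ̂_MAP = 4.075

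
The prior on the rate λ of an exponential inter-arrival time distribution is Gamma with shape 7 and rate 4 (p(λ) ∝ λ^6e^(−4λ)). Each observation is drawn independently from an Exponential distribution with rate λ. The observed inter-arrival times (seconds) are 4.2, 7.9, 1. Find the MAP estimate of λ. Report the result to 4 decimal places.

The Exponential(rate=λ) likelihood is ∝ λ^n e^(−λΣtᵢ). Here n = 3 and Σtᵢ = 4.2 + 7.9 + 1 = 13.1.
Posterior ∝ λ^6e^(−4λ) · λ^3e^(−13.1λ) = λ^9e^(−17.1λ), i.e. Gamma(10, 17.1).
Mode = (a−1)/b = 9/17.1 ≈ 0.5263.

λ̂_MAP = 0.5263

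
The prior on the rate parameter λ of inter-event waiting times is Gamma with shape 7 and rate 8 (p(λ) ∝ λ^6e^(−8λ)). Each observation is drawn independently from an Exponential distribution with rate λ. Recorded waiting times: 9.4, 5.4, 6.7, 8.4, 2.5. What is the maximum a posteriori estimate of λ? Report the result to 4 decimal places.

The Exponential(rate=λ) likelihood is ∝ λ^n e^(−λΣtᵢ). Here n = 5 and Σtᵢ = 9.4 + 5.4 + 6.7 + 8.4 + 2.5 = 32.4.
Posterior ∝ λ^6e^(−8λ) · λ^5e^(−32.4λ) = λ^11e^(−40.4λ), i.e. Gamma(12, 40.4).
Mode = (a−1)/b = 11/40.4 ≈ 0.2723.

λ̂_MAP = 0.2723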